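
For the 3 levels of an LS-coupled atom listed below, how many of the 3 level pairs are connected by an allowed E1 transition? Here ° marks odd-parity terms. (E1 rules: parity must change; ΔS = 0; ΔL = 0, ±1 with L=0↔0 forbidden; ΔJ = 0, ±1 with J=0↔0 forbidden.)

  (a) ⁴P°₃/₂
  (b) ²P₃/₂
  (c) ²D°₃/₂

(a)–(b): forbidden (ΔS).
(a)–(c): forbidden (parity, ΔS).
(b)–(c): allowed.
Allowed pairs: 1 of 3.

1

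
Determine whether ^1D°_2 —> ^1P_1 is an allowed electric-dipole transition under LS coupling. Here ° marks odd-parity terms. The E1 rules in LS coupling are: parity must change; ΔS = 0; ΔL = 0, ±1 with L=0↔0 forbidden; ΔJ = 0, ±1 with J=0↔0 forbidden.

Reading off the term symbols: S 0→0, L 2→1, J 2→1, parity odd→even.
Parity must change: odd → even — ✓.
ΔJ = 0, ±1 (not J=0↔0): J: 2 → 1, ΔJ = -1 — ✓.
ΔL = 0, ±1 (not L=0↔0): L: 2 → 1, ΔL = -1 — ✓.
ΔS = 0: S: 0 → 0 — ✓.
All four E1 rules are satisfied.

allowed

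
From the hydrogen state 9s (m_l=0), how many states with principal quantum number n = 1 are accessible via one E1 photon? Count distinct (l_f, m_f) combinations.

E1 requires l_f ∈ {-1, 1}, but neither lies in [0, 0], so no final state is reachable.
Total: 0.

0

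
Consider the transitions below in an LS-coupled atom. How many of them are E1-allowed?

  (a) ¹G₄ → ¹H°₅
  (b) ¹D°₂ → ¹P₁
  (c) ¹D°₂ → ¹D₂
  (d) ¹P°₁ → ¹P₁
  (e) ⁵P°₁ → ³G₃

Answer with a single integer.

(a) allowed
(b) allowed
(c) allowed
(d) allowed
(e) forbidden (ΔS, ΔL, ΔJ fail)
Total allowed: 4 of 5.

4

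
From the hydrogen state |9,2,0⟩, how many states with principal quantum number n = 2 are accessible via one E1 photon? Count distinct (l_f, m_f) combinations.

E1 requires Δl = ±1, so l_f ∈ {1, 3}; with 0 ≤ l_f ≤ n_f−1 = 1, the allowed l_f values are {1}.
For l_f = 1: m_f ∈ {m_i−1, m_i, m_i+1} ∩ [−1, 1] = {-1, 0, 1} → 3 states.
Total: 3.

3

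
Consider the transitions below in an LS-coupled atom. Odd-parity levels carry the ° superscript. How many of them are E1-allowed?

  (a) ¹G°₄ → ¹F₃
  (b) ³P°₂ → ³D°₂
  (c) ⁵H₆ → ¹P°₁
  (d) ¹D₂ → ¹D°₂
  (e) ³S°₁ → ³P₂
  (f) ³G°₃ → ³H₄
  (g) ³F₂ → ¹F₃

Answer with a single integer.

4

(a) allowed
(b) forbidden (parity fails)
(c) forbidden (ΔS, ΔL, ΔJ fail)
(d) allowed
(e) allowed
(f) allowed
(g) forbidden (parity, ΔS fail)
Total allowed: 4 of 7.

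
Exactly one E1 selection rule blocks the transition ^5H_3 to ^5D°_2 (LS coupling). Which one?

Parity must change: even → odd — satisfied.
ΔS = 0: S: 2 → 2 — satisfied.
ΔL = 0, ±1 (not L=0↔0): L: 5 → 2, ΔL = -3 — violated.
ΔJ = 0, ±1 (not J=0↔0): J: 3 → 2, ΔJ = -1 — satisfied.

the ΔL = 0, ±1 rule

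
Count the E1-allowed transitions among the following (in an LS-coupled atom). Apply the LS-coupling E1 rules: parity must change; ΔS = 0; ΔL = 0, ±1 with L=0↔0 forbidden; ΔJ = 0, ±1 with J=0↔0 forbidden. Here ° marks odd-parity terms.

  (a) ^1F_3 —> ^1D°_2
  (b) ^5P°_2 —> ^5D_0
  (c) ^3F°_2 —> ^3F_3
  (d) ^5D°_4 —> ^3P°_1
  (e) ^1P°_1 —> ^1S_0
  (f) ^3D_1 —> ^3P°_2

4

(a) allowed
(b) forbidden (ΔJ fails)
(c) allowed
(d) forbidden (parity, ΔS, ΔJ fail)
(e) allowed
(f) allowed
Total allowed: 4 of 6.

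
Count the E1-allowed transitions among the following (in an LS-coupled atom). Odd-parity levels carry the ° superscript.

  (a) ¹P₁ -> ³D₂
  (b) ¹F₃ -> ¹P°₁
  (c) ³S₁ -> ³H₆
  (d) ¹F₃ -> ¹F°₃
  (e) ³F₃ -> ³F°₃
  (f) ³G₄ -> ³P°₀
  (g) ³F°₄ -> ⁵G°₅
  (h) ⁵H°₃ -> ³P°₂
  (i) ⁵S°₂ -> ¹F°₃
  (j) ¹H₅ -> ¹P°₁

2

(a) forbidden (parity, ΔS fail)
(b) forbidden (ΔL, ΔJ fail)
(c) forbidden (parity, ΔL, ΔJ fail)
(d) allowed
(e) allowed
(f) forbidden (ΔL, ΔJ fail)
(g) forbidden (parity, ΔS fail)
(h) forbidden (parity, ΔS, ΔL fail)
(i) forbidden (parity, ΔS, ΔL fail)
(j) forbidden (ΔL, ΔJ fail)
Total allowed: 2 of 10.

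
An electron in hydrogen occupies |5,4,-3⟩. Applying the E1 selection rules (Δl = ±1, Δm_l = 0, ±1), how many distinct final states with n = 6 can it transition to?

5

E1 requires Δl = ±1, so l_f ∈ {3, 5}; with 0 ≤ l_f ≤ n_f−1 = 5, the allowed l_f values are {3, 5}.
For l_f = 3: m_f ∈ {m_i−1, m_i, m_i+1} ∩ [−3, 3] = {-3, -2} → 2 states.
For l_f = 5: m_f ∈ {m_i−1, m_i, m_i+1} ∩ [−5, 5] = {-4, -3, -2} → 3 states.
Total: 5.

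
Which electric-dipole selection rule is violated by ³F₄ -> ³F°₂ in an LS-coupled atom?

the ΔJ = 0, ±1 rule

Reading off the term symbols: S 1→1, L 3→3, J 4→2, parity even→odd.
ΔS = 0: S: 1 → 1 — ✓.
Parity must change: even → odd — ✓.
ΔL = 0, ±1 (not L=0↔0): L: 3 → 3, ΔL = +0 — ✓.
ΔJ = 0, ±1 (not J=0↔0): J: 4 → 2, ΔJ = -2 — ✗.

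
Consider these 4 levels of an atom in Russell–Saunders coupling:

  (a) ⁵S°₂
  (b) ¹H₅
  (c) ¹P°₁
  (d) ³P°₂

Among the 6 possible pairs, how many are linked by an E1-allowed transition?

0

(a)–(b): forbidden (ΔS, ΔL, ΔJ).
(a)–(c): forbidden (parity, ΔS).
(a)–(d): forbidden (parity, ΔS).
(b)–(c): forbidden (ΔL, ΔJ).
(b)–(d): forbidden (ΔS, ΔL, ΔJ).
(c)–(d): forbidden (parity, ΔS).
Allowed pairs: 0 of 6.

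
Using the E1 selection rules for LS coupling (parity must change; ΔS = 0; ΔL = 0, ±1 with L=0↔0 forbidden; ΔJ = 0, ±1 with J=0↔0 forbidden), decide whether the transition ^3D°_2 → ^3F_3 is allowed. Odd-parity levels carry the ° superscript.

Initial level: S=1, L=2, J=2, parity odd. Final level: S=1, L=3, J=3, parity even.
Parity must change: odd → even — ok.
ΔS = 0: S: 1 → 1 — ok.
ΔJ = 0, ±1 (not J=0↔0): J: 2 → 3, ΔJ = +1 — ok.
ΔL = 0, ±1 (not L=0↔0): L: 2 → 3, ΔL = +1 — ok.
All four E1 rules are satisfied.

allowed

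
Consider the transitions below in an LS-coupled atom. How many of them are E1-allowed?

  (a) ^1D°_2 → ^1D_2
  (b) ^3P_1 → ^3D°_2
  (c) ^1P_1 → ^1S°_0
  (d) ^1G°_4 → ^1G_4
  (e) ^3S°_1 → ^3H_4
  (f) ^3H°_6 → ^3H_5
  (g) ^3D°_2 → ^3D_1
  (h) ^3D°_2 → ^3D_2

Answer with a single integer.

7

(a) allowed
(b) allowed
(c) allowed
(d) allowed
(e) forbidden (ΔL, ΔJ fail)
(f) allowed
(g) allowed
(h) allowed
Total allowed: 7 of 8.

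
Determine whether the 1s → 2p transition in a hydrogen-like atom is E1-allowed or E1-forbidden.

l: 0 → 1 (Δl = +1). Δl = ±1 ✓.
All E1 selection rules are satisfied.

allowed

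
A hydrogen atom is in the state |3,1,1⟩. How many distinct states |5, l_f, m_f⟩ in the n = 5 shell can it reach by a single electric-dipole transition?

E1 requires Δl = ±1, so l_f ∈ {0, 2}; with 0 ≤ l_f ≤ n_f−1 = 4, the allowed l_f values are {0, 2}.
For l_f = 0: m_f ∈ {m_i−1, m_i, m_i+1} ∩ [−0, 0] = {0} → 1 state.
For l_f = 2: m_f ∈ {m_i−1, m_i, m_i+1} ∩ [−2, 2] = {0, 1, 2} → 3 states.
Total: 4.

4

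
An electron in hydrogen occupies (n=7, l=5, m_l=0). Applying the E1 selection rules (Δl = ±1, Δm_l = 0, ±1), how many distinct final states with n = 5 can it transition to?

E1 requires Δl = ±1, so l_f ∈ {4, 6}; with 0 ≤ l_f ≤ n_f−1 = 4, the allowed l_f values are {4}.
For l_f = 4: m_f ∈ {m_i−1, m_i, m_i+1} ∩ [−4, 4] = {-1, 0, 1} → 3 states.
Total: 3.

3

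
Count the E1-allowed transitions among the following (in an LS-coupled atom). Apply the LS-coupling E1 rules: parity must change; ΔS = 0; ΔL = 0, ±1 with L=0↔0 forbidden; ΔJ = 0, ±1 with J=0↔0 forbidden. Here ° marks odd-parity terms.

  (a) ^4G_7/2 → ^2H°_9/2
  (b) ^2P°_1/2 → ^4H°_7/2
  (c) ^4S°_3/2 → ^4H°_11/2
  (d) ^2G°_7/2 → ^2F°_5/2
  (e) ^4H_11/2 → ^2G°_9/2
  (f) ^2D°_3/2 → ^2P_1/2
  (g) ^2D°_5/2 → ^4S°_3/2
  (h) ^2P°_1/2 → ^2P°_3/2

1

(a) forbidden (ΔS fails)
(b) forbidden (parity, ΔS, ΔL, ΔJ fail)
(c) forbidden (parity, ΔL, ΔJ fail)
(d) forbidden (parity fails)
(e) forbidden (ΔS fails)
(f) allowed
(g) forbidden (parity, ΔS, ΔL fail)
(h) forbidden (parity fails)
Total allowed: 1 of 8.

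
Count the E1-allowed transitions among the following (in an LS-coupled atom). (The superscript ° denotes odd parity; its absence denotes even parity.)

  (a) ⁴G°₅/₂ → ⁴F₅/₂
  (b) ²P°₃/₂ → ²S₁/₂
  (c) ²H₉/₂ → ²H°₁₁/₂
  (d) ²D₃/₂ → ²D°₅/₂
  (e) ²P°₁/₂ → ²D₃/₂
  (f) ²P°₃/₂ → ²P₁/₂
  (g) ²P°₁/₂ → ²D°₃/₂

(a) allowed
(b) allowed
(c) allowed
(d) allowed
(e) allowed
(f) allowed
(g) forbidden (parity fails)
Total allowed: 6 of 7.

6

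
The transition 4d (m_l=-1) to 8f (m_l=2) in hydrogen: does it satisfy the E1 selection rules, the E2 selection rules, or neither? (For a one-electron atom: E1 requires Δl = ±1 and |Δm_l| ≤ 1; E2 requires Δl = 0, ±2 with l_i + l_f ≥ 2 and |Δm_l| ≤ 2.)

Δl = 3 − 2 = +1; l_i + l_f = 5.
Δm_l = +3.
E1 (Δl = ±1, |Δm_l| ≤ 1): not satisfied.
E2 (Δl = 0,±2, l_i+l_f ≥ 2, |Δm_l| ≤ 2): not satisfied.

neither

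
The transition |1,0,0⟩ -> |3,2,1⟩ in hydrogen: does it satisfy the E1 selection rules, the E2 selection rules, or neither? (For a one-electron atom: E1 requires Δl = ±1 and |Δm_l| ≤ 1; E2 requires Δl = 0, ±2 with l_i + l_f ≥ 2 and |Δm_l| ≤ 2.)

E2

Δl = 2 − 0 = +2; l_i + l_f = 2.
Δm_l = +1.
E1 (Δl = ±1, |Δm_l| ≤ 1): not satisfied.
E2 (Δl = 0,±2, l_i+l_f ≥ 2, |Δm_l| ≤ 2): satisfied.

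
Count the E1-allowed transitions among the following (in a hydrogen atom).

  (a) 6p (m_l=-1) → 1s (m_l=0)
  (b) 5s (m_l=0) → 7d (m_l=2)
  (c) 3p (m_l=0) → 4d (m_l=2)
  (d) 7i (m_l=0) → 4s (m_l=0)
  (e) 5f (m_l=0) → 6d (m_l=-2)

1

(a) allowed
(b) forbidden — Δl = +2 (E1 requires Δl = ±1); Δm_l = +2 (E1 requires Δm_l = 0, ±1)
(c) forbidden — Δm_l = +2 (E1 requires Δm_l = 0, ±1)
(d) forbidden — Δl = -6 (E1 requires Δl = ±1)
(e) forbidden — Δm_l = -2 (E1 requires Δm_l = 0, ±1)
Total allowed: 1 of 5.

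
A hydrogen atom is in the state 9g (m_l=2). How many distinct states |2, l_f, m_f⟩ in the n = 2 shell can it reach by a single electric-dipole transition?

E1 requires l_f ∈ {3, 5}, but neither lies in [0, 1], so no final state is reachable.
Total: 0.

0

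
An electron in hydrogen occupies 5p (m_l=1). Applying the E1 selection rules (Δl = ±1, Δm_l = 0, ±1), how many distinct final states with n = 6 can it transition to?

4

E1 requires Δl = ±1, so l_f ∈ {0, 2}; with 0 ≤ l_f ≤ n_f−1 = 5, the allowed l_f values are {0, 2}.
For l_f = 0: m_f ∈ {m_i−1, m_i, m_i+1} ∩ [−0, 0] = {0} → 1 state.
For l_f = 2: m_f ∈ {m_i−1, m_i, m_i+1} ∩ [−2, 2] = {0, 1, 2} → 3 states.
Total: 4.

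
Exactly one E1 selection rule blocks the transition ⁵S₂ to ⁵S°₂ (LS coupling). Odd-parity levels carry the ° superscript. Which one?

the L=0 ↔ L=0 exclusion

ΔS = 0: S: 2 → 2 — ✓.
ΔL = 0, ±1 (not L=0↔0): L: 0 → 0, ΔL = +0 — ✗.
Parity must change: even → odd — ✓.
ΔJ = 0, ±1 (not J=0↔0): J: 2 → 2, ΔJ = +0 — ✓.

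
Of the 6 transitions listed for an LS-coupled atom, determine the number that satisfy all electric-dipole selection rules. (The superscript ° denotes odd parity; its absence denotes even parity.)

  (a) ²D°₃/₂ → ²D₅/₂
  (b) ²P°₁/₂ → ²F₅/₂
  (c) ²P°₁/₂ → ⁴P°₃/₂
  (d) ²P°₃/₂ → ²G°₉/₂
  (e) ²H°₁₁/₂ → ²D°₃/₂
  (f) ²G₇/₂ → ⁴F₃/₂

1

(a) allowed
(b) forbidden (ΔL, ΔJ fail)
(c) forbidden (parity, ΔS fail)
(d) forbidden (parity, ΔL, ΔJ fail)
(e) forbidden (parity, ΔL, ΔJ fail)
(f) forbidden (parity, ΔS, ΔJ fail)
Total allowed: 1 of 6.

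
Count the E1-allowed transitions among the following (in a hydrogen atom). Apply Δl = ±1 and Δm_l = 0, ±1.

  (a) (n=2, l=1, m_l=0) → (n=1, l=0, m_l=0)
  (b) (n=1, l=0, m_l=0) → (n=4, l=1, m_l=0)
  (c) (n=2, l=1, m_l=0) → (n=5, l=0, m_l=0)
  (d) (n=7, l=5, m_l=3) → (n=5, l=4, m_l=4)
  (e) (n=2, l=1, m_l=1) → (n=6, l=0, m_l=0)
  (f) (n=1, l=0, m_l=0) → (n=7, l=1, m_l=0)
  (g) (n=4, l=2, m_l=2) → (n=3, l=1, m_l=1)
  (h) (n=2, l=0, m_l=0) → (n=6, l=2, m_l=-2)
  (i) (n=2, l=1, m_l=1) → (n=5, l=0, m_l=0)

8

(a) allowed
(b) allowed
(c) allowed
(d) allowed
(e) allowed
(f) allowed
(g) allowed
(h) forbidden — Δl = +2 (E1 requires Δl = ±1); Δm_l = -2 (E1 requires Δm_l = 0, ±1)
(i) allowed
Total allowed: 8 of 9.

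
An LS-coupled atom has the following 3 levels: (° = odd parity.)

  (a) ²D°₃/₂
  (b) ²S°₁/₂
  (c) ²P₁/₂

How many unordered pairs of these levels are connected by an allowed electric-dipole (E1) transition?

(a)–(b): forbidden (parity, ΔL).
(a)–(c): allowed.
(b)–(c): allowed.
Allowed pairs: 2 of 3.

2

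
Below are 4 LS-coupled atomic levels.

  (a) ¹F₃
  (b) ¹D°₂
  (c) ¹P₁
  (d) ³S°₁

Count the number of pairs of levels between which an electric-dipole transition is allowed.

(a)–(b): allowed.
(a)–(c): forbidden (parity, ΔL, ΔJ).
(a)–(d): forbidden (ΔS, ΔL, ΔJ).
(b)–(c): allowed.
(b)–(d): forbidden (parity, ΔS, ΔL).
(c)–(d): forbidden (ΔS).
Allowed pairs: 2 of 6.

2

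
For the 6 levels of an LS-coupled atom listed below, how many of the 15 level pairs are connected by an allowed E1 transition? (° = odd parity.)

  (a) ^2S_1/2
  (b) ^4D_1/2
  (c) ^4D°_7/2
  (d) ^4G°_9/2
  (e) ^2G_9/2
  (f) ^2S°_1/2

(a)–(b): forbidden (parity, ΔS, ΔL).
(a)–(c): forbidden (ΔS, ΔL, ΔJ).
(a)–(d): forbidden (ΔS, ΔL, ΔJ).
(a)–(e): forbidden (parity, ΔL, ΔJ).
(a)–(f): forbidden (ΔL).
(b)–(c): forbidden (ΔJ).
(b)–(d): forbidden (ΔL, ΔJ).
(b)–(e): forbidden (parity, ΔS, ΔL, ΔJ).
(b)–(f): forbidden (ΔS, ΔL).
(c)–(d): forbidden (parity, ΔL).
(c)–(e): forbidden (ΔS, ΔL).
(c)–(f): forbidden (parity, ΔS, ΔL, ΔJ).
(d)–(e): forbidden (ΔS).
(d)–(f): forbidden (parity, ΔS, ΔL, ΔJ).
(e)–(f): forbidden (ΔL, ΔJ).
Allowed pairs: 0 of 15.

0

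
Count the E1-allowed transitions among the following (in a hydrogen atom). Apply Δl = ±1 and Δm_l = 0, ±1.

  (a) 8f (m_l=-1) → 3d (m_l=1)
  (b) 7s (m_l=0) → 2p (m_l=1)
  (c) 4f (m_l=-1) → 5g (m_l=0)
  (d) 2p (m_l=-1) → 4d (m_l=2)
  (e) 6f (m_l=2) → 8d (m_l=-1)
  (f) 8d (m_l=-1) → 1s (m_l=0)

2

(a) forbidden — Δm_l = +2 (E1 requires Δm_l = 0, ±1)
(b) allowed
(c) allowed
(d) forbidden — Δm_l = +3 (E1 requires Δm_l = 0, ±1)
(e) forbidden — Δm_l = -3 (E1 requires Δm_l = 0, ±1)
(f) forbidden — Δl = -2 (E1 requires Δl = ±1)
Total allowed: 2 of 6.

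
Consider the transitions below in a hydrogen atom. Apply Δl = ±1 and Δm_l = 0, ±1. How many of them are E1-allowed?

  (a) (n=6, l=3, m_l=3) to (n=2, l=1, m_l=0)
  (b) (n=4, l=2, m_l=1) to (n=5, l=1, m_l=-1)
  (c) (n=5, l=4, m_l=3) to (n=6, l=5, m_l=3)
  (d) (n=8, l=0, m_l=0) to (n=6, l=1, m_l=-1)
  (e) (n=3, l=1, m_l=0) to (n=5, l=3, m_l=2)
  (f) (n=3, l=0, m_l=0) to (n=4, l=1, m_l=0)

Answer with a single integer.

(a) forbidden — Δl = -2 (E1 requires Δl = ±1); Δm_l = -3 (E1 requires Δm_l = 0, ±1)
(b) forbidden — Δm_l = -2 (E1 requires Δm_l = 0, ±1)
(c) allowed
(d) allowed
(e) forbidden — Δl = +2 (E1 requires Δl = ±1); Δm_l = +2 (E1 requires Δm_l = 0, ±1)
(f) allowed
Total allowed: 3 of 6.

3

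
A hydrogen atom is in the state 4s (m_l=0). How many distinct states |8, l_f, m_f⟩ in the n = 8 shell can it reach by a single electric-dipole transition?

3

E1 requires Δl = ±1, so l_f ∈ {-1, 1}; with 0 ≤ l_f ≤ n_f−1 = 7, the allowed l_f values are {1}.
For l_f = 1: m_f ∈ {m_i−1, m_i, m_i+1} ∩ [−1, 1] = {-1, 0, 1} → 3 states.
Total: 3.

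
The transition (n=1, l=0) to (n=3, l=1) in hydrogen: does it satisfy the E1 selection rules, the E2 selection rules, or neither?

E1

Δl = 1 − 0 = +1; l_i + l_f = 1.
E1 (Δl = ±1): satisfied.
E2 (Δl = 0,±2, l_i+l_f ≥ 2): not satisfied.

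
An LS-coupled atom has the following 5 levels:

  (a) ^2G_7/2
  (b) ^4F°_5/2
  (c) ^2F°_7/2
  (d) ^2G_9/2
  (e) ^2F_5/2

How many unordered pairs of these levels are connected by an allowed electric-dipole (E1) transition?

(a)–(b): forbidden (ΔS).
(a)–(c): allowed.
(a)–(d): forbidden (parity).
(a)–(e): forbidden (parity).
(b)–(c): forbidden (parity, ΔS).
(b)–(d): forbidden (ΔS, ΔJ).
(b)–(e): forbidden (ΔS).
(c)–(d): allowed.
(c)–(e): allowed.
(d)–(e): forbidden (parity, ΔJ).
Allowed pairs: 3 of 10.

3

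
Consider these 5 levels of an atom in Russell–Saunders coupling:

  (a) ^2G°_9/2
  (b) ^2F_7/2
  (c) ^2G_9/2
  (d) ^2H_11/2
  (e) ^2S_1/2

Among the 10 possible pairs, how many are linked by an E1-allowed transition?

3

(a)–(b): allowed.
(a)–(c): allowed.
(a)–(d): allowed.
(a)–(e): forbidden (ΔL, ΔJ).
(b)–(c): forbidden (parity).
(b)–(d): forbidden (parity, ΔL, ΔJ).
(b)–(e): forbidden (parity, ΔL, ΔJ).
(c)–(d): forbidden (parity).
(c)–(e): forbidden (parity, ΔL, ΔJ).
(d)–(e): forbidden (parity, ΔL, ΔJ).
Allowed pairs: 3 of 10.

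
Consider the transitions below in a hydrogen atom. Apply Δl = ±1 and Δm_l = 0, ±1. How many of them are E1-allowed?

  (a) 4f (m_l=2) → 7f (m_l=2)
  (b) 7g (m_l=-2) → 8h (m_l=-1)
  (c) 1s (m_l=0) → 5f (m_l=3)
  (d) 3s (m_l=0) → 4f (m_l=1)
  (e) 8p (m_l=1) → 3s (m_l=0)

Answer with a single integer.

(a) forbidden — Δl = +0 (E1 requires Δl = ±1)
(b) allowed
(c) forbidden — Δl = +3 (E1 requires Δl = ±1); Δm_l = +3 (E1 requires Δm_l = 0, ±1)
(d) forbidden — Δl = +3 (E1 requires Δl = ±1)
(e) allowed
Total allowed: 2 of 5.

2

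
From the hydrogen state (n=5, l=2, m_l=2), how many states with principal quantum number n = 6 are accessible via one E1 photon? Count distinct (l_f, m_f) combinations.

4

E1 requires Δl = ±1, so l_f ∈ {1, 3}; with 0 ≤ l_f ≤ n_f−1 = 5, the allowed l_f values are {1, 3}.
For l_f = 1: m_f ∈ {m_i−1, m_i, m_i+1} ∩ [−1, 1] = {1} → 1 state.
For l_f = 3: m_f ∈ {m_i−1, m_i, m_i+1} ∩ [−3, 3] = {1, 2, 3} → 3 states.
Total: 4.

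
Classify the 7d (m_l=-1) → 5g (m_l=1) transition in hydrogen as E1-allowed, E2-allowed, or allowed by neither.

Δl = 4 − 2 = +2; l_i + l_f = 6.
Δm_l = +2.
E1 (Δl = ±1, |Δm_l| ≤ 1): not satisfied.
E2 (Δl = 0,±2, l_i+l_f ≥ 2, |Δm_l| ≤ 2): satisfied.

E2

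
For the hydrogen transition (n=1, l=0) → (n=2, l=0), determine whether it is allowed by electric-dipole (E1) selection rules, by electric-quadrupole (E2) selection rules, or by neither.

neither

Δl = 0 − 0 = +0; l_i + l_f = 0.
E1 (Δl = ±1): not satisfied.
E2 (Δl = 0,±2, l_i+l_f ≥ 2): not satisfied.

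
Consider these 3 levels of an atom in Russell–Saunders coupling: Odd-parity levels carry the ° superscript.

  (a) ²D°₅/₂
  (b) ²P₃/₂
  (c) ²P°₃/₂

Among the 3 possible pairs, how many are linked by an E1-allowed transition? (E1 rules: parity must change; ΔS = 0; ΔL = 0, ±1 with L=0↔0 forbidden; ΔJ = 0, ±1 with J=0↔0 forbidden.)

(a)–(b): allowed.
(a)–(c): forbidden (parity).
(b)–(c): allowed.
Allowed pairs: 2 of 3.

2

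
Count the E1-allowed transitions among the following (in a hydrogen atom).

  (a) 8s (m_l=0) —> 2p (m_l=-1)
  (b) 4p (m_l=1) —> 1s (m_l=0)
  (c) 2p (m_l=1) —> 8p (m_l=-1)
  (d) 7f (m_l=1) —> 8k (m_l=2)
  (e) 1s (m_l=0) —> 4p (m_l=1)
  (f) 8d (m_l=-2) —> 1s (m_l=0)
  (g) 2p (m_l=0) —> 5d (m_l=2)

3

(a) allowed
(b) allowed
(c) forbidden — Δl = +0 (E1 requires Δl = ±1); Δm_l = -2 (E1 requires Δm_l = 0, ±1)
(d) forbidden — Δl = +4 (E1 requires Δl = ±1)
(e) allowed
(f) forbidden — Δl = -2 (E1 requires Δl = ±1); Δm_l = +2 (E1 requires Δm_l = 0, ±1)
(g) forbidden — Δm_l = +2 (E1 requires Δm_l = 0, ±1)
Total allowed: 3 of 7.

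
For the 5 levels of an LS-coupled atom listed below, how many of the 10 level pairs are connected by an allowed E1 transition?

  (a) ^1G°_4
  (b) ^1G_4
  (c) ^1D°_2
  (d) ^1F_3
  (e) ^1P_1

(a)–(b): allowed.
(a)–(c): forbidden (parity, ΔL, ΔJ).
(a)–(d): allowed.
(a)–(e): forbidden (ΔL, ΔJ).
(b)–(c): forbidden (ΔL, ΔJ).
(b)–(d): forbidden (parity).
(b)–(e): forbidden (parity, ΔL, ΔJ).
(c)–(d): allowed.
(c)–(e): allowed.
(d)–(e): forbidden (parity, ΔL, ΔJ).
Allowed pairs: 4 of 10.

4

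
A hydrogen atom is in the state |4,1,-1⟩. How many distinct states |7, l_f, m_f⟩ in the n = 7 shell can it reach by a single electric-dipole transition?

4

E1 requires Δl = ±1, so l_f ∈ {0, 2}; with 0 ≤ l_f ≤ n_f−1 = 6, the allowed l_f values are {0, 2}.
For l_f = 0: m_f ∈ {m_i−1, m_i, m_i+1} ∩ [−0, 0] = {0} → 1 state.
For l_f = 2: m_f ∈ {m_i−1, m_i, m_i+1} ∩ [−2, 2] = {-2, -1, 0} → 3 states.
Total: 4.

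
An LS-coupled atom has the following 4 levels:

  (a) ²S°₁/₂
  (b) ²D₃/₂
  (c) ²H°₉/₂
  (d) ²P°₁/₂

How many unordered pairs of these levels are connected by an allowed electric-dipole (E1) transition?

(a)–(b): forbidden (ΔL).
(a)–(c): forbidden (parity, ΔL, ΔJ).
(a)–(d): forbidden (parity).
(b)–(c): forbidden (ΔL, ΔJ).
(b)–(d): allowed.
(c)–(d): forbidden (parity, ΔL, ΔJ).
Allowed pairs: 1 of 6.

1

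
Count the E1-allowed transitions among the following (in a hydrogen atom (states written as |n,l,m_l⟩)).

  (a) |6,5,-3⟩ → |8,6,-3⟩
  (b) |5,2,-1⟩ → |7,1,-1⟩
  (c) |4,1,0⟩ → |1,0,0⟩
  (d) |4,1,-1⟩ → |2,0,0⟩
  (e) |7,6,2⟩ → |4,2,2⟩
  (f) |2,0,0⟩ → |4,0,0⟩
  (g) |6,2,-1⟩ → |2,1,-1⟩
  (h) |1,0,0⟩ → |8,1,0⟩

(a) allowed
(b) allowed
(c) allowed
(d) allowed
(e) forbidden — Δl = -4 (E1 requires Δl = ±1)
(f) forbidden — Δl = +0 (E1 requires Δl = ±1)
(g) allowed
(h) allowed
Total allowed: 6 of 8.

6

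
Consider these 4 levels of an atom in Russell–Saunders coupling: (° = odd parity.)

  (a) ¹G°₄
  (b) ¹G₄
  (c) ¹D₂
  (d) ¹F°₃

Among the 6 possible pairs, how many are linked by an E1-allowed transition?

3

(a)–(b): allowed.
(a)–(c): forbidden (ΔL, ΔJ).
(a)–(d): forbidden (parity).
(b)–(c): forbidden (parity, ΔL, ΔJ).
(b)–(d): allowed.
(c)–(d): allowed.
Allowed pairs: 3 of 6.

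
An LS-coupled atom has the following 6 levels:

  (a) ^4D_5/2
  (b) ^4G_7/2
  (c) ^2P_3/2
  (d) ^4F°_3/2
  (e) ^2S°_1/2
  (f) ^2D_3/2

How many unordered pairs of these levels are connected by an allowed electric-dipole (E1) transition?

(a)–(b): forbidden (parity, ΔL).
(a)–(c): forbidden (parity, ΔS).
(a)–(d): allowed.
(a)–(e): forbidden (ΔS, ΔL, ΔJ).
(a)–(f): forbidden (parity, ΔS).
(b)–(c): forbidden (parity, ΔS, ΔL, ΔJ).
(b)–(d): forbidden (ΔJ).
(b)–(e): forbidden (ΔS, ΔL, ΔJ).
(b)–(f): forbidden (parity, ΔS, ΔL, ΔJ).
(c)–(d): forbidden (ΔS, ΔL).
(c)–(e): allowed.
(c)–(f): forbidden (parity).
(d)–(e): forbidden (parity, ΔS, ΔL).
(d)–(f): forbidden (ΔS).
(e)–(f): forbidden (ΔL).
Allowed pairs: 2 of 15.

2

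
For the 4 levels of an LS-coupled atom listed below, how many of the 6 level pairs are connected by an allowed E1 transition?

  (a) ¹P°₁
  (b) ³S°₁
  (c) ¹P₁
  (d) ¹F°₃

1

(a)–(b): forbidden (parity, ΔS).
(a)–(c): allowed.
(a)–(d): forbidden (parity, ΔL, ΔJ).
(b)–(c): forbidden (ΔS).
(b)–(d): forbidden (parity, ΔS, ΔL, ΔJ).
(c)–(d): forbidden (ΔL, ΔJ).
Allowed pairs: 1 of 6.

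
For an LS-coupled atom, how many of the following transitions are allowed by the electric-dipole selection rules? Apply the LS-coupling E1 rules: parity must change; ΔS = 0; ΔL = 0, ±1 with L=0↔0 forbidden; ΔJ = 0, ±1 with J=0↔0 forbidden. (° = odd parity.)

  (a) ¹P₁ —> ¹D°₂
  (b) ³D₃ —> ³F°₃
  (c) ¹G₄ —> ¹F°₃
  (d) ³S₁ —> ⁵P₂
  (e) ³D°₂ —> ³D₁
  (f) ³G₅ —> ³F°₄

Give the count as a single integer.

(a) allowed
(b) allowed
(c) allowed
(d) forbidden (parity, ΔS fail)
(e) allowed
(f) allowed
Total allowed: 5 of 6.

5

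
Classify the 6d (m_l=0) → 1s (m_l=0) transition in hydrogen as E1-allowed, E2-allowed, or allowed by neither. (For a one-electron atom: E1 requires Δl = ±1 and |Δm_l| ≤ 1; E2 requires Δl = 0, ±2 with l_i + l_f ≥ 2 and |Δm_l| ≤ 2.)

E2

Δl = 0 − 2 = -2; l_i + l_f = 2.
Δm_l = +0.
E1 (Δl = ±1, |Δm_l| ≤ 1): not satisfied.
E2 (Δl = 0,±2, l_i+l_f ≥ 2, |Δm_l| ≤ 2): satisfied.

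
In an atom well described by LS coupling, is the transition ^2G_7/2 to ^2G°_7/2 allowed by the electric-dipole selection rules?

Reading off the term symbols: S 1/2→1/2, L 4→4, J 7/2→7/2, parity even→odd.
Parity must change: even → odd — passes.
ΔS = 0: S: 1/2 → 1/2 — passes.
ΔL = 0, ±1 (not L=0↔0): L: 4 → 4, ΔL = +0 — passes.
ΔJ = 0, ±1 (not J=0↔0): J: 7/2 → 7/2, ΔJ = +0 — passes.
All four E1 rules are satisfied.

allowed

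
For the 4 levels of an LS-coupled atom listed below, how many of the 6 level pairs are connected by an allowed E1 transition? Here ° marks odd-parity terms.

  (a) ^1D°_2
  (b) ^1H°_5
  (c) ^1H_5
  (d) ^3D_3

(a)–(b): forbidden (parity, ΔL, ΔJ).
(a)–(c): forbidden (ΔL, ΔJ).
(a)–(d): forbidden (ΔS).
(b)–(c): allowed.
(b)–(d): forbidden (ΔS, ΔL, ΔJ).
(c)–(d): forbidden (parity, ΔS, ΔL, ΔJ).
Allowed pairs: 1 of 6.

1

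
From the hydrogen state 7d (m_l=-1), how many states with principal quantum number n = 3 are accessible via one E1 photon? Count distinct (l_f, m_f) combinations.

2

E1 requires Δl = ±1, so l_f ∈ {1, 3}; with 0 ≤ l_f ≤ n_f−1 = 2, the allowed l_f values are {1}.
For l_f = 1: m_f ∈ {m_i−1, m_i, m_i+1} ∩ [−1, 1] = {-1, 0} → 2 states.
Total: 2.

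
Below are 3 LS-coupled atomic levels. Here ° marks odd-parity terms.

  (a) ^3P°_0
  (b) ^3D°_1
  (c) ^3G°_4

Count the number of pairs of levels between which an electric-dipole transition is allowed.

(a)–(b): forbidden (parity).
(a)–(c): forbidden (parity, ΔL, ΔJ).
(b)–(c): forbidden (parity, ΔL, ΔJ).
Allowed pairs: 0 of 3.

0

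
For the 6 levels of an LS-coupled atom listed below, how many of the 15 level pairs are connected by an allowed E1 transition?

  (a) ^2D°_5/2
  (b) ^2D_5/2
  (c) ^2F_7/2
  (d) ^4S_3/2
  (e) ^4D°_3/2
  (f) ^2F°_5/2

4

(a)–(b): allowed.
(a)–(c): allowed.
(a)–(d): forbidden (ΔS, ΔL).
(a)–(e): forbidden (parity, ΔS).
(a)–(f): forbidden (parity).
(b)–(c): forbidden (parity).
(b)–(d): forbidden (parity, ΔS, ΔL).
(b)–(e): forbidden (ΔS).
(b)–(f): allowed.
(c)–(d): forbidden (parity, ΔS, ΔL, ΔJ).
(c)–(e): forbidden (ΔS, ΔJ).
(c)–(f): allowed.
(d)–(e): forbidden (ΔL).
(d)–(f): forbidden (ΔS, ΔL).
(e)–(f): forbidden (parity, ΔS).
Allowed pairs: 4 of 15.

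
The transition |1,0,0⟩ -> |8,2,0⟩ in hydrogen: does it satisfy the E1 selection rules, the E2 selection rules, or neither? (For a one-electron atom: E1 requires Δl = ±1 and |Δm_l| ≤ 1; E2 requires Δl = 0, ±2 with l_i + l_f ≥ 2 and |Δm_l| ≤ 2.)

Δl = 2 − 0 = +2; l_i + l_f = 2.
Δm_l = +0.
E1 (Δl = ±1, |Δm_l| ≤ 1): not satisfied.
E2 (Δl = 0,±2, l_i+l_f ≥ 2, |Δm_l| ≤ 2): satisfied.

E2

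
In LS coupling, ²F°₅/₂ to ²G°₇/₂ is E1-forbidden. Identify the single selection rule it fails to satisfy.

parity

Reading off the term symbols: S 1/2→1/2, L 3→4, J 5/2→7/2, parity odd→odd.
Parity must change: odd → odd — violated.
ΔS = 0: S: 1/2 → 1/2 — satisfied.
ΔL = 0, ±1 (not L=0↔0): L: 3 → 4, ΔL = +1 — satisfied.
ΔJ = 0, ±1 (not J=0↔0): J: 5/2 → 7/2, ΔJ = +1 — satisfied.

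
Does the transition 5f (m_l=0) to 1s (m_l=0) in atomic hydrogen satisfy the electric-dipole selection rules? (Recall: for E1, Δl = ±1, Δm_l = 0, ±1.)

forbidden

Δl = 0 − 3 = -3; the E1 rule Δl = ±1 is fails.
m_l: 0 → 0 (Δm_l = +0). |Δm_l| ≤ 1 ok.
The transition is electric-dipole forbidden.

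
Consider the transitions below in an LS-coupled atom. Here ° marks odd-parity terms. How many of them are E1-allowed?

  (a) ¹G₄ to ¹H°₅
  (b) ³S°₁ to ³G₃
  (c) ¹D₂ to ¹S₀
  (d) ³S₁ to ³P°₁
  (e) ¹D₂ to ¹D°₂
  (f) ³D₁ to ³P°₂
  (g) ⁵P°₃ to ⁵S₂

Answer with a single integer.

(a) allowed
(b) forbidden (ΔL, ΔJ fail)
(c) forbidden (parity, ΔL, ΔJ fail)
(d) allowed
(e) allowed
(f) allowed
(g) allowed
Total allowed: 5 of 7.

5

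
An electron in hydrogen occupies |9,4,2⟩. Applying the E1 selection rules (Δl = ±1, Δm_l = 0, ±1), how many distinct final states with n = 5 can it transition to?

E1 requires Δl = ±1, so l_f ∈ {3, 5}; with 0 ≤ l_f ≤ n_f−1 = 4, the allowed l_f values are {3}.
For l_f = 3: m_f ∈ {m_i−1, m_i, m_i+1} ∩ [−3, 3] = {1, 2, 3} → 3 states.
Total: 3.

3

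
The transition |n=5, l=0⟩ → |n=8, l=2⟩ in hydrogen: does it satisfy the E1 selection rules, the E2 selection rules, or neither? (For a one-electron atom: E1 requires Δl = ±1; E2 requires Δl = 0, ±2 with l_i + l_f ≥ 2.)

Δl = 2 − 0 = +2; l_i + l_f = 2.
E1 (Δl = ±1): not satisfied.
E2 (Δl = 0,±2, l_i+l_f ≥ 2): satisfied.

E2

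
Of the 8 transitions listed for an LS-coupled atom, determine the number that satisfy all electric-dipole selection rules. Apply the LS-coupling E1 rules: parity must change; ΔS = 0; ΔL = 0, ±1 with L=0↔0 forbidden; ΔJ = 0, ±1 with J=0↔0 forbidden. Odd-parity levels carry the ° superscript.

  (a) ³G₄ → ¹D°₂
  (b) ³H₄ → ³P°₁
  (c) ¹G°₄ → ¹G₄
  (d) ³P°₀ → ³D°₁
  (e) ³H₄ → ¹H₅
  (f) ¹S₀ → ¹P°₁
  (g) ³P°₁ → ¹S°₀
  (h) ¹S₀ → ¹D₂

2

(a) forbidden (ΔS, ΔL, ΔJ fail)
(b) forbidden (ΔL, ΔJ fail)
(c) allowed
(d) forbidden (parity fails)
(e) forbidden (parity, ΔS fail)
(f) allowed
(g) forbidden (parity, ΔS fail)
(h) forbidden (parity, ΔL, ΔJ fail)
Total allowed: 2 of 8.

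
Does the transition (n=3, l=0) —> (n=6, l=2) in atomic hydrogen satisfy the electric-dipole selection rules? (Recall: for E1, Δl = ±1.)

Initial l = 0, final l = 2, so Δl = +2. E1 requires Δl = ±1: violated.
The transition is electric-dipole forbidden.

forbidden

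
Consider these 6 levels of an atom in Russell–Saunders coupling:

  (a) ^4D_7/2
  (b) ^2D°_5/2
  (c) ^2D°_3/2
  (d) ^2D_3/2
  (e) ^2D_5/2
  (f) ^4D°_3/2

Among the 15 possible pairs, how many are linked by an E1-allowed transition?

4

(a)–(b): forbidden (ΔS).
(a)–(c): forbidden (ΔS, ΔJ).
(a)–(d): forbidden (parity, ΔS, ΔJ).
(a)–(e): forbidden (parity, ΔS).
(a)–(f): forbidden (ΔJ).
(b)–(c): forbidden (parity).
(b)–(d): allowed.
(b)–(e): allowed.
(b)–(f): forbidden (parity, ΔS).
(c)–(d): allowed.
(c)–(e): allowed.
(c)–(f): forbidden (parity, ΔS).
(d)–(e): forbidden (parity).
(d)–(f): forbidden (ΔS).
(e)–(f): forbidden (ΔS).
Allowed pairs: 4 of 15.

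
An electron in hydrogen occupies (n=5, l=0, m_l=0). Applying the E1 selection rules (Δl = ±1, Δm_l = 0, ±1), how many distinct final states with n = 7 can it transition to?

3

E1 requires Δl = ±1, so l_f ∈ {-1, 1}; with 0 ≤ l_f ≤ n_f−1 = 6, the allowed l_f values are {1}.
For l_f = 1: m_f ∈ {m_i−1, m_i, m_i+1} ∩ [−1, 1] = {-1, 0, 1} → 3 states.
Total: 3.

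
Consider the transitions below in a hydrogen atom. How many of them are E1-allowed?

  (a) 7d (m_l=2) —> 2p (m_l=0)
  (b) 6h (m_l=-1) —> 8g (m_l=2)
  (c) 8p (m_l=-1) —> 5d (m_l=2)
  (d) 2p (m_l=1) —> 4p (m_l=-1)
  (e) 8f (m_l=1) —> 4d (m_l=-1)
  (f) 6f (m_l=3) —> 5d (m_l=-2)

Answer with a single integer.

0

(a) forbidden — Δm_l = -2 (E1 requires Δm_l = 0, ±1)
(b) forbidden — Δm_l = +3 (E1 requires Δm_l = 0, ±1)
(c) forbidden — Δm_l = +3 (E1 requires Δm_l = 0, ±1)
(d) forbidden — Δl = +0 (E1 requires Δl = ±1); Δm_l = -2 (E1 requires Δm_l = 0, ±1)
(e) forbidden — Δm_l = -2 (E1 requires Δm_l = 0, ±1)
(f) forbidden — Δm_l = -5 (E1 requires Δm_l = 0, ±1)
Total allowed: 0 of 6.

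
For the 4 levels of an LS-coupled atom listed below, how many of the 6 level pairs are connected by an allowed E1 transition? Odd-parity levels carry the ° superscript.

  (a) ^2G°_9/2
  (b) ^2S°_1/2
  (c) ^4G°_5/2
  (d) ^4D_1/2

0

(a)–(b): forbidden (parity, ΔL, ΔJ).
(a)–(c): forbidden (parity, ΔS, ΔJ).
(a)–(d): forbidden (ΔS, ΔL, ΔJ).
(b)–(c): forbidden (parity, ΔS, ΔL, ΔJ).
(b)–(d): forbidden (ΔS, ΔL).
(c)–(d): forbidden (ΔL, ΔJ).
Allowed pairs: 0 of 6.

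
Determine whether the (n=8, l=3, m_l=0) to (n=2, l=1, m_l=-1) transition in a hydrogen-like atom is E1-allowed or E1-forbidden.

forbidden

Initial l = 3, final l = 1, so Δl = -2. E1 requires Δl = ±1: ✗.
Δm_l = -1 − (0) = -1. E1 requires Δm_l = 0, ±1: ✓.
The transition is electric-dipole forbidden.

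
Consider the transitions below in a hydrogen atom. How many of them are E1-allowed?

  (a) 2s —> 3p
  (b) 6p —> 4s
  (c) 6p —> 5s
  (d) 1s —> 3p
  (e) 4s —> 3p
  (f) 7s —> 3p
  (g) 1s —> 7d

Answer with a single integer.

6

(a) allowed
(b) allowed
(c) allowed
(d) allowed
(e) allowed
(f) allowed
(g) forbidden — Δl = +2 (E1 requires Δl = ±1)
Total allowed: 6 of 7.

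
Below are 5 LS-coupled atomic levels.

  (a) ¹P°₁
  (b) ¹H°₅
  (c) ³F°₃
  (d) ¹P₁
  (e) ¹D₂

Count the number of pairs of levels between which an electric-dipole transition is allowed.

(a)–(b): forbidden (parity, ΔL, ΔJ).
(a)–(c): forbidden (parity, ΔS, ΔL, ΔJ).
(a)–(d): allowed.
(a)–(e): allowed.
(b)–(c): forbidden (parity, ΔS, ΔL, ΔJ).
(b)–(d): forbidden (ΔL, ΔJ).
(b)–(e): forbidden (ΔL, ΔJ).
(c)–(d): forbidden (ΔS, ΔL, ΔJ).
(c)–(e): forbidden (ΔS).
(d)–(e): forbidden (parity).
Allowed pairs: 2 of 10.

2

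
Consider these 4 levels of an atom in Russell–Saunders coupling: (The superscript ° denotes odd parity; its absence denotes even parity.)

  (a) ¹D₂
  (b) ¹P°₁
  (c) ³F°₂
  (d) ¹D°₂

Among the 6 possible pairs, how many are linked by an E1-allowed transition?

(a)–(b): allowed.
(a)–(c): forbidden (ΔS).
(a)–(d): allowed.
(b)–(c): forbidden (parity, ΔS, ΔL).
(b)–(d): forbidden (parity).
(c)–(d): forbidden (parity, ΔS).
Allowed pairs: 2 of 6.

2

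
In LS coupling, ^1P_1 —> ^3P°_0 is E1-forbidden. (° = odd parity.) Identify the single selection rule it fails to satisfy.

Initial level: S=0, L=1, J=1, parity even. Final level: S=1, L=1, J=0, parity odd.
Parity must change: even → odd — satisfied.
ΔS = 0: S: 0 → 1 — violated.
ΔL = 0, ±1 (not L=0↔0): L: 1 → 1, ΔL = +0 — satisfied.
ΔJ = 0, ±1 (not J=0↔0): J: 1 → 0, ΔJ = -1 — satisfied.

the ΔS = 0 rule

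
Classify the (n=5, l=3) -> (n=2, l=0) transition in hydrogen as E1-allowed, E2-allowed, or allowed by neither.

neither

Δl = 0 − 3 = -3; l_i + l_f = 3.
E1 (Δl = ±1): not satisfied.
E2 (Δl = 0,±2, l_i+l_f ≥ 2): not satisfied.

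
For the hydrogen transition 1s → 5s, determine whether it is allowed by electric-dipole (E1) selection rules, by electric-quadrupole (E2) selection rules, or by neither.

neither

Δl = 0 − 0 = +0; l_i + l_f = 0.
E1 (Δl = ±1): not satisfied.
E2 (Δl = 0,±2, l_i+l_f ≥ 2): not satisfied.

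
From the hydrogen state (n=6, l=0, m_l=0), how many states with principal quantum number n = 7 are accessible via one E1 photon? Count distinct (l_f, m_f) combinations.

3

E1 requires Δl = ±1, so l_f ∈ {-1, 1}; with 0 ≤ l_f ≤ n_f−1 = 6, the allowed l_f values are {1}.
For l_f = 1: m_f ∈ {m_i−1, m_i, m_i+1} ∩ [−1, 1] = {-1, 0, 1} → 3 states.
Total: 3.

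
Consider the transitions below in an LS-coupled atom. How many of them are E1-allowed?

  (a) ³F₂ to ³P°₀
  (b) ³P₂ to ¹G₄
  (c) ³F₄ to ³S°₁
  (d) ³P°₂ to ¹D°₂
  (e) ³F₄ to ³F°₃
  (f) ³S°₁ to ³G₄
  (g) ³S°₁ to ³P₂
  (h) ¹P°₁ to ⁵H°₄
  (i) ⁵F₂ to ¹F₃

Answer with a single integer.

2

(a) forbidden (ΔL, ΔJ fail)
(b) forbidden (parity, ΔS, ΔL, ΔJ fail)
(c) forbidden (ΔL, ΔJ fail)
(d) forbidden (parity, ΔS fail)
(e) allowed
(f) forbidden (ΔL, ΔJ fail)
(g) allowed
(h) forbidden (parity, ΔS, ΔL, ΔJ fail)
(i) forbidden (parity, ΔS fail)
Total allowed: 2 of 9.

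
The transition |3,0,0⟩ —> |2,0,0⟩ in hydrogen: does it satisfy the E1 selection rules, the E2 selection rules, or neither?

Δl = 0 − 0 = +0; l_i + l_f = 0.
Δm_l = +0.
E1 (Δl = ±1, |Δm_l| ≤ 1): not satisfied.
E2 (Δl = 0,±2, l_i+l_f ≥ 2, |Δm_l| ≤ 2): not satisfied.

neither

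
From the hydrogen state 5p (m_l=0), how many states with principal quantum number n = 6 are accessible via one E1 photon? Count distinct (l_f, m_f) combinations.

E1 requires Δl = ±1, so l_f ∈ {0, 2}; with 0 ≤ l_f ≤ n_f−1 = 5, the allowed l_f values are {0, 2}.
For l_f = 0: m_f ∈ {m_i−1, m_i, m_i+1} ∩ [−0, 0] = {0} → 1 state.
For l_f = 2: m_f ∈ {m_i−1, m_i, m_i+1} ∩ [−2, 2] = {-1, 0, 1} → 3 states.
Total: 4.

4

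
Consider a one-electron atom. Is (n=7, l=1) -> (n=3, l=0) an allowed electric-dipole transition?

Initial l = 1, final l = 0, so Δl = -1. E1 requires Δl = ±1: ok.
All E1 selection rules are satisfied.

allowed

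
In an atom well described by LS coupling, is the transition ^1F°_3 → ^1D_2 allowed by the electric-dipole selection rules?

allowed

ΔJ = 0, ±1 (not J=0↔0): J: 3 → 2, ΔJ = -1 — ok.
Parity must change: odd → even — ok.
ΔL = 0, ±1 (not L=0↔0): L: 3 → 2, ΔL = -1 — ok.
ΔS = 0: S: 0 → 0 — ok.
All four E1 rules are satisfied.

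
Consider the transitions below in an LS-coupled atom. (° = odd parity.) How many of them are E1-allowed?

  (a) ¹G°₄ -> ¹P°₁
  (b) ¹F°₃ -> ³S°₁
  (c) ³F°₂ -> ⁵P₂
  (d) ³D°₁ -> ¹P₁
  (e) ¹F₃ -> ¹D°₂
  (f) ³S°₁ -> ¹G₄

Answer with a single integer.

1

(a) forbidden (parity, ΔL, ΔJ fail)
(b) forbidden (parity, ΔS, ΔL, ΔJ fail)
(c) forbidden (ΔS, ΔL fail)
(d) forbidden (ΔS fails)
(e) allowed
(f) forbidden (ΔS, ΔL, ΔJ fail)
Total allowed: 1 of 6.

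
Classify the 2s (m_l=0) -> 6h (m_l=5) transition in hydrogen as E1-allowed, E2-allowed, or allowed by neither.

Δl = 5 − 0 = +5; l_i + l_f = 5.
Δm_l = +5.
E1 (Δl = ±1, |Δm_l| ≤ 1): not satisfied.
E2 (Δl = 0,±2, l_i+l_f ≥ 2, |Δm_l| ≤ 2): not satisfied.

neither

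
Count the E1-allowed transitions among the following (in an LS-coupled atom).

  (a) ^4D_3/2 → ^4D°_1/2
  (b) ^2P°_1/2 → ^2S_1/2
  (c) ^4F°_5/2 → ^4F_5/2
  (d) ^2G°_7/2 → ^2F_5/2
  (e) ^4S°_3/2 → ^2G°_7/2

(a) allowed
(b) allowed
(c) allowed
(d) allowed
(e) forbidden (parity, ΔS, ΔL, ΔJ fail)
Total allowed: 4 of 5.

4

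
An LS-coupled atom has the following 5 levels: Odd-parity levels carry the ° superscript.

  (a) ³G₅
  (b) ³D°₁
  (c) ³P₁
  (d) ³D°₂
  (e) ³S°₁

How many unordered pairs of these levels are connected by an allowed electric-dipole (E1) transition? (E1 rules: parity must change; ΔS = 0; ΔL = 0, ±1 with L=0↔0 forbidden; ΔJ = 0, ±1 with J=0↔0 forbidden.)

(a)–(b): forbidden (ΔL, ΔJ).
(a)–(c): forbidden (parity, ΔL, ΔJ).
(a)–(d): forbidden (ΔL, ΔJ).
(a)–(e): forbidden (ΔL, ΔJ).
(b)–(c): allowed.
(b)–(d): forbidden (parity).
(b)–(e): forbidden (parity, ΔL).
(c)–(d): allowed.
(c)–(e): allowed.
(d)–(e): forbidden (parity, ΔL).
Allowed pairs: 3 of 10.

3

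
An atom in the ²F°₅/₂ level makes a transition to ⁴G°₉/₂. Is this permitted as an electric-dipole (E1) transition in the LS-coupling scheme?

Parity must change: odd → odd — violated.
ΔS = 0: S: 1/2 → 3/2 — violated.
ΔL = 0, ±1 (not L=0↔0): L: 3 → 4, ΔL = +1 — satisfied.
ΔJ = 0, ±1 (not J=0↔0): J: 5/2 → 9/2, ΔJ = +2 — violated.
Rule(s) violated: parity, ΔS, ΔJ.

forbidden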